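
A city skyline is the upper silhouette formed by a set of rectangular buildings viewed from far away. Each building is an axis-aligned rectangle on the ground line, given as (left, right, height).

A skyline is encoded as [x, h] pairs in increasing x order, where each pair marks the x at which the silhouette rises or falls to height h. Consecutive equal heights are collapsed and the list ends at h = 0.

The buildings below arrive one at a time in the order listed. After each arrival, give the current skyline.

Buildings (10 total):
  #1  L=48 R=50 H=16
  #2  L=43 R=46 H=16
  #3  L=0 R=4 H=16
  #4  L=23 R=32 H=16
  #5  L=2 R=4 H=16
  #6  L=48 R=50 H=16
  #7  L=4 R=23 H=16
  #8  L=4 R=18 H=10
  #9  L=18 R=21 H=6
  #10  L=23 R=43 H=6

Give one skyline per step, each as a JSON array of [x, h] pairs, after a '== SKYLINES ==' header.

== SKYLINES ==
[[48,16],[50,0]]
[[43,16],[46,0],[48,16],[50,0]]
[[0,16],[4,0],[43,16],[46,0],[48,16],[50,0]]
[[0,16],[4,0],[23,16],[32,0],[43,16],[46,0],[48,16],[50,0]]
[[0,16],[4,0],[23,16],[32,0],[43,16],[46,0],[48,16],[50,0]]
[[0,16],[4,0],[23,16],[32,0],[43,16],[46,0],[48,16],[50,0]]
[[0,16],[32,0],[43,16],[46,0],[48,16],[50,0]]
[[0,16],[32,0],[43,16],[46,0],[48,16],[50,0]]
[[0,16],[32,0],[43,16],[46,0],[48,16],[50,0]]
[[0,16],[32,6],[43,16],[46,0],[48,16],[50,0]]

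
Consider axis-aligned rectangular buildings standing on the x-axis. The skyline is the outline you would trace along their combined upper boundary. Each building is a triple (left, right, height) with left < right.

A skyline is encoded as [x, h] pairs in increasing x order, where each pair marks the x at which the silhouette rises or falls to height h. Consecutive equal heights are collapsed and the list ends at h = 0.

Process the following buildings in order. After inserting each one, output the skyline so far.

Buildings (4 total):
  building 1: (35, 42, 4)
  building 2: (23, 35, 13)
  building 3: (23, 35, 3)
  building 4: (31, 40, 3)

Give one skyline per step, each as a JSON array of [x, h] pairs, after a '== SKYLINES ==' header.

== SKYLINES ==
[[35,4],[42,0]]
[[23,13],[35,4],[42,0]]
[[23,13],[35,4],[42,0]]
[[23,13],[35,4],[42,0]]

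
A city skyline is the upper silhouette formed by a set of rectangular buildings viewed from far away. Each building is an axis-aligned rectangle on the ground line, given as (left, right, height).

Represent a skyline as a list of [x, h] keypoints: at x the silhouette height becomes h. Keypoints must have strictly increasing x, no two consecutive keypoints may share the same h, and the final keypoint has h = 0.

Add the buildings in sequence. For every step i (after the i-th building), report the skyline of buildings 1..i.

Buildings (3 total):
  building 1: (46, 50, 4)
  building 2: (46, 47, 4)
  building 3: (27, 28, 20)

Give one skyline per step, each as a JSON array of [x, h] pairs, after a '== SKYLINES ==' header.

== SKYLINES ==
[[46,4],[50,0]]
[[46,4],[50,0]]
[[27,20],[28,0],[46,4],[50,0]]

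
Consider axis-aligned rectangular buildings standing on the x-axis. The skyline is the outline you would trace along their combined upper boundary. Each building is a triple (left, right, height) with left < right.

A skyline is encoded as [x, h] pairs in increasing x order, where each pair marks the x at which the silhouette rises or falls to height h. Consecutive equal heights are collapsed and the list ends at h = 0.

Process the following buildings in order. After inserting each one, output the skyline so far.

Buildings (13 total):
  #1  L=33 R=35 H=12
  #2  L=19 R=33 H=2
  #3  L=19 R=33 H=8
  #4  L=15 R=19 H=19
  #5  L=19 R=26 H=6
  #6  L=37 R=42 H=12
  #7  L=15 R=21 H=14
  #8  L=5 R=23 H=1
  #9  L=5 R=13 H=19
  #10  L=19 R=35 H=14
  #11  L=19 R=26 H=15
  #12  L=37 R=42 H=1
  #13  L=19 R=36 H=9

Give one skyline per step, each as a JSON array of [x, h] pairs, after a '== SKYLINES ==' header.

== SKYLINES ==
[[33,12],[35,0]]
[[19,2],[33,12],[35,0]]
[[19,8],[33,12],[35,0]]
[[15,19],[19,8],[33,12],[35,0]]
[[15,19],[19,8],[33,12],[35,0]]
[[15,19],[19,8],[33,12],[35,0],[37,12],[42,0]]
[[15,19],[19,14],[21,8],[33,12],[35,0],[37,12],[42,0]]
[[5,1],[15,19],[19,14],[21,8],[33,12],[35,0],[37,12],[42,0]]
[[5,19],[13,1],[15,19],[19,14],[21,8],[33,12],[35,0],[37,12],[42,0]]
[[5,19],[13,1],[15,19],[19,14],[35,0],[37,12],[42,0]]
[[5,19],[13,1],[15,19],[19,15],[26,14],[35,0],[37,12],[42,0]]
[[5,19],[13,1],[15,19],[19,15],[26,14],[35,0],[37,12],[42,0]]
[[5,19],[13,1],[15,19],[19,15],[26,14],[35,9],[36,0],[37,12],[42,0]]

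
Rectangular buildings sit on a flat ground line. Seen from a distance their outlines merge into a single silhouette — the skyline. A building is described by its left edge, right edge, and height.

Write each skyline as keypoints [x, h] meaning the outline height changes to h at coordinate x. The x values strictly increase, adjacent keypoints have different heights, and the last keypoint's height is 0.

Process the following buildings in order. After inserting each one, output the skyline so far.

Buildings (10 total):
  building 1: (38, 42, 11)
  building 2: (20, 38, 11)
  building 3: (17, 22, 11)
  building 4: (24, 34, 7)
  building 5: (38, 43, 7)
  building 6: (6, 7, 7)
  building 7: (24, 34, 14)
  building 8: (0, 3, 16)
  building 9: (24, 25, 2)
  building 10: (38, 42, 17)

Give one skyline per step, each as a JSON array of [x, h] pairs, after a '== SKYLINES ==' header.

== SKYLINES ==
[[38,11],[42,0]]
[[20,11],[42,0]]
[[17,11],[42,0]]
[[17,11],[42,0]]
[[17,11],[42,7],[43,0]]
[[6,7],[7,0],[17,11],[42,7],[43,0]]
[[6,7],[7,0],[17,11],[24,14],[34,11],[42,7],[43,0]]
[[0,16],[3,0],[6,7],[7,0],[17,11],[24,14],[34,11],[42,7],[43,0]]
[[0,16],[3,0],[6,7],[7,0],[17,11],[24,14],[34,11],[42,7],[43,0]]
[[0,16],[3,0],[6,7],[7,0],[17,11],[24,14],[34,11],[38,17],[42,7],[43,0]]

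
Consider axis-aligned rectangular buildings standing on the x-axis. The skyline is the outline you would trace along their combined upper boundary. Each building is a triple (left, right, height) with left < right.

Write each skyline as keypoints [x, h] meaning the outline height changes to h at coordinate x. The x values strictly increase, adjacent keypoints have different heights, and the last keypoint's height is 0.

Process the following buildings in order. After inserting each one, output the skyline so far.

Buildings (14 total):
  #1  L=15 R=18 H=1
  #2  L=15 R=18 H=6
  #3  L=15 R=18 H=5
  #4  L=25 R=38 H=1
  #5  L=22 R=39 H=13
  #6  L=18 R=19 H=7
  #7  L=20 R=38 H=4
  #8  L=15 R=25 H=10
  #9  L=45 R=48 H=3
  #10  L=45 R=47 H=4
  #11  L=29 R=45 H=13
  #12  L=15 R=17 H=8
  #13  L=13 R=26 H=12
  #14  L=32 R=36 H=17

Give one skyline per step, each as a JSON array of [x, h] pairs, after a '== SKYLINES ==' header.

== SKYLINES ==
[[15,1],[18,0]]
[[15,6],[18,0]]
[[15,6],[18,0]]
[[15,6],[18,0],[25,1],[38,0]]
[[15,6],[18,0],[22,13],[39,0]]
[[15,6],[18,7],[19,0],[22,13],[39,0]]
[[15,6],[18,7],[19,0],[20,4],[22,13],[39,0]]
[[15,10],[22,13],[39,0]]
[[15,10],[22,13],[39,0],[45,3],[48,0]]
[[15,10],[22,13],[39,0],[45,4],[47,3],[48,0]]
[[15,10],[22,13],[45,4],[47,3],[48,0]]
[[15,10],[22,13],[45,4],[47,3],[48,0]]
[[13,12],[22,13],[45,4],[47,3],[48,0]]
[[13,12],[22,13],[32,17],[36,13],[45,4],[47,3],[48,0]]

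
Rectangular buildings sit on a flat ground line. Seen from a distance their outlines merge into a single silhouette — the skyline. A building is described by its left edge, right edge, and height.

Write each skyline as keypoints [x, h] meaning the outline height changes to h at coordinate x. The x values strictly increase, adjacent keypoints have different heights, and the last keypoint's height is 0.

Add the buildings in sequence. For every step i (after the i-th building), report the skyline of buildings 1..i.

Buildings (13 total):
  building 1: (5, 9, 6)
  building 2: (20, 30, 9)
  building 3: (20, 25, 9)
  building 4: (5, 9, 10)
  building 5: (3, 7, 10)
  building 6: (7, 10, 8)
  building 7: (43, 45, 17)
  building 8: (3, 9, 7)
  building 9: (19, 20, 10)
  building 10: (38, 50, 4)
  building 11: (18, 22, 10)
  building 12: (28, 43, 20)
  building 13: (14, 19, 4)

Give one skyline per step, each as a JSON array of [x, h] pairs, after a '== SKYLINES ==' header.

== SKYLINES ==
[[5,6],[9,0]]
[[5,6],[9,0],[20,9],[30,0]]
[[5,6],[9,0],[20,9],[30,0]]
[[5,10],[9,0],[20,9],[30,0]]
[[3,10],[9,0],[20,9],[30,0]]
[[3,10],[9,8],[10,0],[20,9],[30,0]]
[[3,10],[9,8],[10,0],[20,9],[30,0],[43,17],[45,0]]
[[3,10],[9,8],[10,0],[20,9],[30,0],[43,17],[45,0]]
[[3,10],[9,8],[10,0],[19,10],[20,9],[30,0],[43,17],[45,0]]
[[3,10],[9,8],[10,0],[19,10],[20,9],[30,0],[38,4],[43,17],[45,4],[50,0]]
[[3,10],[9,8],[10,0],[18,10],[22,9],[30,0],[38,4],[43,17],[45,4],[50,0]]
[[3,10],[9,8],[10,0],[18,10],[22,9],[28,20],[43,17],[45,4],[50,0]]
[[3,10],[9,8],[10,0],[14,4],[18,10],[22,9],[28,20],[43,17],[45,4],[50,0]]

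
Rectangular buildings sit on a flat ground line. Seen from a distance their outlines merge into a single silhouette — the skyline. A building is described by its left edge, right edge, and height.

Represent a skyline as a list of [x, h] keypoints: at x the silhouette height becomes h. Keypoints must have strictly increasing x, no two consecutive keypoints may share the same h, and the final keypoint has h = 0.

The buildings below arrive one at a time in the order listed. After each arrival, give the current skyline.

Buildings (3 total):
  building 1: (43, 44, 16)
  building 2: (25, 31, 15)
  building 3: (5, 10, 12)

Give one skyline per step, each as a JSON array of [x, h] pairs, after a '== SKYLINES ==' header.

== SKYLINES ==
[[43,16],[44,0]]
[[25,15],[31,0],[43,16],[44,0]]
[[5,12],[10,0],[25,15],[31,0],[43,16],[44,0]]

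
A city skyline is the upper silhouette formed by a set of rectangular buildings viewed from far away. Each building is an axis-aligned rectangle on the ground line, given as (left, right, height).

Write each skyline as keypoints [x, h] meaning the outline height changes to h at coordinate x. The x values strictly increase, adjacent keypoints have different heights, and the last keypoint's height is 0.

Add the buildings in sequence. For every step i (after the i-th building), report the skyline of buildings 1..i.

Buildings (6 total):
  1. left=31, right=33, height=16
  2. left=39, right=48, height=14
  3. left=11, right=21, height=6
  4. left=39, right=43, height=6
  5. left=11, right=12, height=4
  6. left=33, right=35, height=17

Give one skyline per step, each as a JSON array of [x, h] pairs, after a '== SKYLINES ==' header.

== SKYLINES ==
[[31,16],[33,0]]
[[31,16],[33,0],[39,14],[48,0]]
[[11,6],[21,0],[31,16],[33,0],[39,14],[48,0]]
[[11,6],[21,0],[31,16],[33,0],[39,14],[48,0]]
[[11,6],[21,0],[31,16],[33,0],[39,14],[48,0]]
[[11,6],[21,0],[31,16],[33,17],[35,0],[39,14],[48,0]]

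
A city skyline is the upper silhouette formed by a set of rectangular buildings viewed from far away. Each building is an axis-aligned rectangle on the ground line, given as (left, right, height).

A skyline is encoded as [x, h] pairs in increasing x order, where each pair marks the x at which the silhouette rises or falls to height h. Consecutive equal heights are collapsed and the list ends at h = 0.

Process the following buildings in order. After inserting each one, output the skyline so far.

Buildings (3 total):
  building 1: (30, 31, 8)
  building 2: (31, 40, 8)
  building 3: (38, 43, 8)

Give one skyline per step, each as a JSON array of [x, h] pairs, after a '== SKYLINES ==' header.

== SKYLINES ==
[[30,8],[31,0]]
[[30,8],[40,0]]
[[30,8],[43,0]]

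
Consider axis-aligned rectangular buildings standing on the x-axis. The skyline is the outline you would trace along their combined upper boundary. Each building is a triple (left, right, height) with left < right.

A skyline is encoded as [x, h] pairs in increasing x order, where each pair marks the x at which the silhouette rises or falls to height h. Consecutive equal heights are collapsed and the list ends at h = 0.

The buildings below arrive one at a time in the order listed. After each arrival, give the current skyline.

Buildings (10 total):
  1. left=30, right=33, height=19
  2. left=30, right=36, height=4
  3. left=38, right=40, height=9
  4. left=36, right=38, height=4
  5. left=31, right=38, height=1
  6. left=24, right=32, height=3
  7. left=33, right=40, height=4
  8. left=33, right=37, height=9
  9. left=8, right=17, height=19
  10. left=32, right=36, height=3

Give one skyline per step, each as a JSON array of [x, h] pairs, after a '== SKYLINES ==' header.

== SKYLINES ==
[[30,19],[33,0]]
[[30,19],[33,4],[36,0]]
[[30,19],[33,4],[36,0],[38,9],[40,0]]
[[30,19],[33,4],[38,9],[40,0]]
[[30,19],[33,4],[38,9],[40,0]]
[[24,3],[30,19],[33,4],[38,9],[40,0]]
[[24,3],[30,19],[33,4],[38,9],[40,0]]
[[24,3],[30,19],[33,9],[37,4],[38,9],[40,0]]
[[8,19],[17,0],[24,3],[30,19],[33,9],[37,4],[38,9],[40,0]]
[[8,19],[17,0],[24,3],[30,19],[33,9],[37,4],[38,9],[40,0]]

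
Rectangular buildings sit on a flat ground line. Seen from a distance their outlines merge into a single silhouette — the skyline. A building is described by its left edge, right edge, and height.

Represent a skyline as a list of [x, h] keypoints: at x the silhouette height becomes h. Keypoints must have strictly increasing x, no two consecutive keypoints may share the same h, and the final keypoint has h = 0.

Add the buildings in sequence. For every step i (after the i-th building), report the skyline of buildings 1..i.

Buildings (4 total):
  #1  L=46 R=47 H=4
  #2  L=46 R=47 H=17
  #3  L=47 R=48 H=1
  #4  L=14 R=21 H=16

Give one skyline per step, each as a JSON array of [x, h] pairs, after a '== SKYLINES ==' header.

== SKYLINES ==
[[46,4],[47,0]]
[[46,17],[47,0]]
[[46,17],[47,1],[48,0]]
[[14,16],[21,0],[46,17],[47,1],[48,0]]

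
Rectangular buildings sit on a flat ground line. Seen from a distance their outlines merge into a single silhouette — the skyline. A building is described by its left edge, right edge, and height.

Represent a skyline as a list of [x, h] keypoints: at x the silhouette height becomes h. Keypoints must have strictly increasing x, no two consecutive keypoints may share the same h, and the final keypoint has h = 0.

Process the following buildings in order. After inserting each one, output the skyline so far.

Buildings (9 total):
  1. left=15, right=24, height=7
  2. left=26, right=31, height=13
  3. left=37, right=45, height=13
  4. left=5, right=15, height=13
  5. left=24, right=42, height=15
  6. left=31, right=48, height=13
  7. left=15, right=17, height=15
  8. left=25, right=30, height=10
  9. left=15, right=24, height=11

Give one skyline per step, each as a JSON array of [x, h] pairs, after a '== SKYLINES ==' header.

== SKYLINES ==
[[15,7],[24,0]]
[[15,7],[24,0],[26,13],[31,0]]
[[15,7],[24,0],[26,13],[31,0],[37,13],[45,0]]
[[5,13],[15,7],[24,0],[26,13],[31,0],[37,13],[45,0]]
[[5,13],[15,7],[24,15],[42,13],[45,0]]
[[5,13],[15,7],[24,15],[42,13],[48,0]]
[[5,13],[15,15],[17,7],[24,15],[42,13],[48,0]]
[[5,13],[15,15],[17,7],[24,15],[42,13],[48,0]]
[[5,13],[15,15],[17,11],[24,15],[42,13],[48,0]]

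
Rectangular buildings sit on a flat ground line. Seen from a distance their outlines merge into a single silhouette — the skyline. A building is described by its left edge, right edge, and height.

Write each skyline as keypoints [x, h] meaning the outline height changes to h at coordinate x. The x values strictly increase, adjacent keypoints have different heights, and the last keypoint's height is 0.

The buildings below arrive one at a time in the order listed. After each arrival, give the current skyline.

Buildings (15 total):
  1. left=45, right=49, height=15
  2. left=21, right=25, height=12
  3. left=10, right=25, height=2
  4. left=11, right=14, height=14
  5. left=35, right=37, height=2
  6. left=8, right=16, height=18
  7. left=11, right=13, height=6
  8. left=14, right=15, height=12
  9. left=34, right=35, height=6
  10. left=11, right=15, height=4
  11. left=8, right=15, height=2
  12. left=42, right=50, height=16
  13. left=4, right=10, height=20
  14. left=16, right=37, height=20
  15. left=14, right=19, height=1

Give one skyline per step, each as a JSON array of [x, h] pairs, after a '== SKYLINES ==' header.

== SKYLINES ==
[[45,15],[49,0]]
[[21,12],[25,0],[45,15],[49,0]]
[[10,2],[21,12],[25,0],[45,15],[49,0]]
[[10,2],[11,14],[14,2],[21,12],[25,0],[45,15],[49,0]]
[[10,2],[11,14],[14,2],[21,12],[25,0],[35,2],[37,0],[45,15],[49,0]]
[[8,18],[16,2],[21,12],[25,0],[35,2],[37,0],[45,15],[49,0]]
[[8,18],[16,2],[21,12],[25,0],[35,2],[37,0],[45,15],[49,0]]
[[8,18],[16,2],[21,12],[25,0],[35,2],[37,0],[45,15],[49,0]]
[[8,18],[16,2],[21,12],[25,0],[34,6],[35,2],[37,0],[45,15],[49,0]]
[[8,18],[16,2],[21,12],[25,0],[34,6],[35,2],[37,0],[45,15],[49,0]]
[[8,18],[16,2],[21,12],[25,0],[34,6],[35,2],[37,0],[45,15],[49,0]]
[[8,18],[16,2],[21,12],[25,0],[34,6],[35,2],[37,0],[42,16],[50,0]]
[[4,20],[10,18],[16,2],[21,12],[25,0],[34,6],[35,2],[37,0],[42,16],[50,0]]
[[4,20],[10,18],[16,20],[37,0],[42,16],[50,0]]
[[4,20],[10,18],[16,20],[37,0],[42,16],[50,0]]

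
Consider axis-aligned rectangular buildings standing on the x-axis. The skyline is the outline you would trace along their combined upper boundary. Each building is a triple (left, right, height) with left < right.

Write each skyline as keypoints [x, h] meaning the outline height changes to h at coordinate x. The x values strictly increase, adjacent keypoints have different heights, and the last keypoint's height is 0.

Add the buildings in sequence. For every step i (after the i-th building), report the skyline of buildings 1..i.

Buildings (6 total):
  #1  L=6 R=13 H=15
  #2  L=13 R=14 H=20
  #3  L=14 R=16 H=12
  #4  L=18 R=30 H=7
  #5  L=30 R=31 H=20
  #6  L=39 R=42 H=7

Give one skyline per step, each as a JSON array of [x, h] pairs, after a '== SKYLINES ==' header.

== SKYLINES ==
[[6,15],[13,0]]
[[6,15],[13,20],[14,0]]
[[6,15],[13,20],[14,12],[16,0]]
[[6,15],[13,20],[14,12],[16,0],[18,7],[30,0]]
[[6,15],[13,20],[14,12],[16,0],[18,7],[30,20],[31,0]]
[[6,15],[13,20],[14,12],[16,0],[18,7],[30,20],[31,0],[39,7],[42,0]]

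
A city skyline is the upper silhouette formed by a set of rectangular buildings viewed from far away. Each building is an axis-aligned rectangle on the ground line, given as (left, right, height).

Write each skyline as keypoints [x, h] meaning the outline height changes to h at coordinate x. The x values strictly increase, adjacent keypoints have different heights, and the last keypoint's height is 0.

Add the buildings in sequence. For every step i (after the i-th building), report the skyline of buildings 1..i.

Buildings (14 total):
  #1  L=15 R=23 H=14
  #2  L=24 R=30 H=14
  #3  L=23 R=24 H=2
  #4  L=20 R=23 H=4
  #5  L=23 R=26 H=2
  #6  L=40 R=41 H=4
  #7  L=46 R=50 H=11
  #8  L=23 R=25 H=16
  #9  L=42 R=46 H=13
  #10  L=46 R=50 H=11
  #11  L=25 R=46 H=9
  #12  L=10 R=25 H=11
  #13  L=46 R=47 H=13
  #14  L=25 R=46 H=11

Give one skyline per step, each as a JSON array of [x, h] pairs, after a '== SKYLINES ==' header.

== SKYLINES ==
[[15,14],[23,0]]
[[15,14],[23,0],[24,14],[30,0]]
[[15,14],[23,2],[24,14],[30,0]]
[[15,14],[23,2],[24,14],[30,0]]
[[15,14],[23,2],[24,14],[30,0]]
[[15,14],[23,2],[24,14],[30,0],[40,4],[41,0]]
[[15,14],[23,2],[24,14],[30,0],[40,4],[41,0],[46,11],[50,0]]
[[15,14],[23,16],[25,14],[30,0],[40,4],[41,0],[46,11],[50,0]]
[[15,14],[23,16],[25,14],[30,0],[40,4],[41,0],[42,13],[46,11],[50,0]]
[[15,14],[23,16],[25,14],[30,0],[40,4],[41,0],[42,13],[46,11],[50,0]]
[[15,14],[23,16],[25,14],[30,9],[42,13],[46,11],[50,0]]
[[10,11],[15,14],[23,16],[25,14],[30,9],[42,13],[46,11],[50,0]]
[[10,11],[15,14],[23,16],[25,14],[30,9],[42,13],[47,11],[50,0]]
[[10,11],[15,14],[23,16],[25,14],[30,11],[42,13],[47,11],[50,0]]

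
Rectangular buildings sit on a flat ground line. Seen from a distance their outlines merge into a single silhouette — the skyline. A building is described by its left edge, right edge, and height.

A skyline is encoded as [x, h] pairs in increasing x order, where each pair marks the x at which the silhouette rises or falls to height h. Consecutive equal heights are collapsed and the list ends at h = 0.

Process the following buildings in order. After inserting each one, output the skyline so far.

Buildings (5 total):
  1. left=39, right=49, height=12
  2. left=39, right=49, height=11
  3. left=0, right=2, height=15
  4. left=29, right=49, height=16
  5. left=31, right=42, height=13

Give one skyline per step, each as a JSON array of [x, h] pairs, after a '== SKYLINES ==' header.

== SKYLINES ==
[[39,12],[49,0]]
[[39,12],[49,0]]
[[0,15],[2,0],[39,12],[49,0]]
[[0,15],[2,0],[29,16],[49,0]]
[[0,15],[2,0],[29,16],[49,0]]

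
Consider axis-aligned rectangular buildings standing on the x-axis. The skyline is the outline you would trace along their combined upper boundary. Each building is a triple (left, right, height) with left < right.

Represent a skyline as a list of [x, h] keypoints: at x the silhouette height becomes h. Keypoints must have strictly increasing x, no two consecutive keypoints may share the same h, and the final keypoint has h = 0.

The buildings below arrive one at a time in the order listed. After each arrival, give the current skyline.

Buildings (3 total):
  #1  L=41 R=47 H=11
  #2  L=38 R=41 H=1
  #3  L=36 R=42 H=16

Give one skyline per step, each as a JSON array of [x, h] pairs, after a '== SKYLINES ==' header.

== SKYLINES ==
[[41,11],[47,0]]
[[38,1],[41,11],[47,0]]
[[36,16],[42,11],[47,0]]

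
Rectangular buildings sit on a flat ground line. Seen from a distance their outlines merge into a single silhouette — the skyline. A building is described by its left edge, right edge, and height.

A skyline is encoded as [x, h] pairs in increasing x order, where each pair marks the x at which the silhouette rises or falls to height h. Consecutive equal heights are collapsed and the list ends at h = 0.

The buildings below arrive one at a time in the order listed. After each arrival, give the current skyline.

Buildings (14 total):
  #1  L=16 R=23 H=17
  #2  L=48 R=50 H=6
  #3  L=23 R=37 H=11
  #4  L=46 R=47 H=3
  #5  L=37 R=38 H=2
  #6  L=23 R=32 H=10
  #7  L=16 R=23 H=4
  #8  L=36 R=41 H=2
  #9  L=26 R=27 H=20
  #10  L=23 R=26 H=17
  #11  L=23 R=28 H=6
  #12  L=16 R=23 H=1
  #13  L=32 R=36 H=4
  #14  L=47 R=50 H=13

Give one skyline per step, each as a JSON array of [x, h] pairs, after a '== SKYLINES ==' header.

== SKYLINES ==
[[16,17],[23,0]]
[[16,17],[23,0],[48,6],[50,0]]
[[16,17],[23,11],[37,0],[48,6],[50,0]]
[[16,17],[23,11],[37,0],[46,3],[47,0],[48,6],[50,0]]
[[16,17],[23,11],[37,2],[38,0],[46,3],[47,0],[48,6],[50,0]]
[[16,17],[23,11],[37,2],[38,0],[46,3],[47,0],[48,6],[50,0]]
[[16,17],[23,11],[37,2],[38,0],[46,3],[47,0],[48,6],[50,0]]
[[16,17],[23,11],[37,2],[41,0],[46,3],[47,0],[48,6],[50,0]]
[[16,17],[23,11],[26,20],[27,11],[37,2],[41,0],[46,3],[47,0],[48,6],[50,0]]
[[16,17],[26,20],[27,11],[37,2],[41,0],[46,3],[47,0],[48,6],[50,0]]
[[16,17],[26,20],[27,11],[37,2],[41,0],[46,3],[47,0],[48,6],[50,0]]
[[16,17],[26,20],[27,11],[37,2],[41,0],[46,3],[47,0],[48,6],[50,0]]
[[16,17],[26,20],[27,11],[37,2],[41,0],[46,3],[47,0],[48,6],[50,0]]
[[16,17],[26,20],[27,11],[37,2],[41,0],[46,3],[47,13],[50,0]]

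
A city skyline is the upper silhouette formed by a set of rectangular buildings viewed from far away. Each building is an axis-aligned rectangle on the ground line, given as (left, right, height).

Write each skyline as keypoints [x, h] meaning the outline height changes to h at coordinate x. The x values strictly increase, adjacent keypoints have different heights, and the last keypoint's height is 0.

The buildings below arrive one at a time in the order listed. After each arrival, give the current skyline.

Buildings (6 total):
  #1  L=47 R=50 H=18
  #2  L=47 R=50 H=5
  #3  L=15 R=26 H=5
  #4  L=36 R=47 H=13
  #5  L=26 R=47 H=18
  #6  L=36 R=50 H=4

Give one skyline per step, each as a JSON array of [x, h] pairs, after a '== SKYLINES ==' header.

== SKYLINES ==
[[47,18],[50,0]]
[[47,18],[50,0]]
[[15,5],[26,0],[47,18],[50,0]]
[[15,5],[26,0],[36,13],[47,18],[50,0]]
[[15,5],[26,18],[50,0]]
[[15,5],[26,18],[50,0]]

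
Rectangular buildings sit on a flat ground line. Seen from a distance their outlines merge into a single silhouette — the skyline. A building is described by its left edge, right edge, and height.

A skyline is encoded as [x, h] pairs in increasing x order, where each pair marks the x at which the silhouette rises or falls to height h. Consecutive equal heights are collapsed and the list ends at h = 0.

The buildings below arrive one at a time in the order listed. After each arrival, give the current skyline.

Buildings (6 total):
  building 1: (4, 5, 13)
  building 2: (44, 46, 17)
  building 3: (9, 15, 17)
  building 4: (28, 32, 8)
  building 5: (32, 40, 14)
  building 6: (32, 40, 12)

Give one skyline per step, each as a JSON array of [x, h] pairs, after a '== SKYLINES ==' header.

== SKYLINES ==
[[4,13],[5,0]]
[[4,13],[5,0],[44,17],[46,0]]
[[4,13],[5,0],[9,17],[15,0],[44,17],[46,0]]
[[4,13],[5,0],[9,17],[15,0],[28,8],[32,0],[44,17],[46,0]]
[[4,13],[5,0],[9,17],[15,0],[28,8],[32,14],[40,0],[44,17],[46,0]]
[[4,13],[5,0],[9,17],[15,0],[28,8],[32,14],[40,0],[44,17],[46,0]]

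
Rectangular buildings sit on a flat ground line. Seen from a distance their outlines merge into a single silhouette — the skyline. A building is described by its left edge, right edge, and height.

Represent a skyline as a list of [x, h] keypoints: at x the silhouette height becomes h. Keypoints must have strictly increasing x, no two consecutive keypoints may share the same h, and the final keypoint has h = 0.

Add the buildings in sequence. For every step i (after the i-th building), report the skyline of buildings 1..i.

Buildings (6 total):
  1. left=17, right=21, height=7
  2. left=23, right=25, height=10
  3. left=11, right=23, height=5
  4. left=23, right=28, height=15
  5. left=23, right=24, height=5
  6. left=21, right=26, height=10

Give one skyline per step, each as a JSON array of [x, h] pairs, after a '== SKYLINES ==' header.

== SKYLINES ==
[[17,7],[21,0]]
[[17,7],[21,0],[23,10],[25,0]]
[[11,5],[17,7],[21,5],[23,10],[25,0]]
[[11,5],[17,7],[21,5],[23,15],[28,0]]
[[11,5],[17,7],[21,5],[23,15],[28,0]]
[[11,5],[17,7],[21,10],[23,15],[28,0]]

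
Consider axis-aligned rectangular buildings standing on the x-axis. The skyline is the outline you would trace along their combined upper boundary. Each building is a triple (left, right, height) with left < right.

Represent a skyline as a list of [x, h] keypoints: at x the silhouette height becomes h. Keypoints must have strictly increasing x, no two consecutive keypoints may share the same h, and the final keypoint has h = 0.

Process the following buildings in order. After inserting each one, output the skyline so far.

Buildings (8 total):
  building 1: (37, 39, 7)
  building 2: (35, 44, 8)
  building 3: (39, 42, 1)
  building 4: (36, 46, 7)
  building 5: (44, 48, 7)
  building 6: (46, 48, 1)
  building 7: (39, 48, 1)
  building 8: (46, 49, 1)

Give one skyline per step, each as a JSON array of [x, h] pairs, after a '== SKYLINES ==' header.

== SKYLINES ==
[[37,7],[39,0]]
[[35,8],[44,0]]
[[35,8],[44,0]]
[[35,8],[44,7],[46,0]]
[[35,8],[44,7],[48,0]]
[[35,8],[44,7],[48,0]]
[[35,8],[44,7],[48,0]]
[[35,8],[44,7],[48,1],[49,0]]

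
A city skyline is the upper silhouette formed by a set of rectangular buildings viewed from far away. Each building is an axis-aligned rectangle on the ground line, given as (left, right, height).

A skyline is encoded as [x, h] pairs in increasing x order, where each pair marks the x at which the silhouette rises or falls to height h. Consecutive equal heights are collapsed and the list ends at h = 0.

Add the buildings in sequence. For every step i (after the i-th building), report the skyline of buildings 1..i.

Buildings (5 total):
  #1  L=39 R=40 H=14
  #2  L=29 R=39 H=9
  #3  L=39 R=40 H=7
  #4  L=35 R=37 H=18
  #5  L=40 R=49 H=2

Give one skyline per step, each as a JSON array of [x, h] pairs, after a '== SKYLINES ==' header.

== SKYLINES ==
[[39,14],[40,0]]
[[29,9],[39,14],[40,0]]
[[29,9],[39,14],[40,0]]
[[29,9],[35,18],[37,9],[39,14],[40,0]]
[[29,9],[35,18],[37,9],[39,14],[40,2],[49,0]]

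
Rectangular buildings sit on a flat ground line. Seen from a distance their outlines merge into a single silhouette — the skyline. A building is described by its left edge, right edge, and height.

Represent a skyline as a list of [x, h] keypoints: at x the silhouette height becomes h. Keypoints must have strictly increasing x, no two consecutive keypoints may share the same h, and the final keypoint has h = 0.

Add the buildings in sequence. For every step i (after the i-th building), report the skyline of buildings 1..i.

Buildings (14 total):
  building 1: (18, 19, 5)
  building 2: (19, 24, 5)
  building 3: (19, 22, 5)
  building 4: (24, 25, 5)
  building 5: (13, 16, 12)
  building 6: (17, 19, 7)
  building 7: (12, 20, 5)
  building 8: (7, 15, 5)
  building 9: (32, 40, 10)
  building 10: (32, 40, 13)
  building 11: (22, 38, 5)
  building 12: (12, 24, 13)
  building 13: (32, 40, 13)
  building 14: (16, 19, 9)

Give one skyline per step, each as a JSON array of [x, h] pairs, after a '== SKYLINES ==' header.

== SKYLINES ==
[[18,5],[19,0]]
[[18,5],[24,0]]
[[18,5],[24,0]]
[[18,5],[25,0]]
[[13,12],[16,0],[18,5],[25,0]]
[[13,12],[16,0],[17,7],[19,5],[25,0]]
[[12,5],[13,12],[16,5],[17,7],[19,5],[25,0]]
[[7,5],[13,12],[16,5],[17,7],[19,5],[25,0]]
[[7,5],[13,12],[16,5],[17,7],[19,5],[25,0],[32,10],[40,0]]
[[7,5],[13,12],[16,5],[17,7],[19,5],[25,0],[32,13],[40,0]]
[[7,5],[13,12],[16,5],[17,7],[19,5],[32,13],[40,0]]
[[7,5],[12,13],[24,5],[32,13],[40,0]]
[[7,5],[12,13],[24,5],[32,13],[40,0]]
[[7,5],[12,13],[24,5],[32,13],[40,0]]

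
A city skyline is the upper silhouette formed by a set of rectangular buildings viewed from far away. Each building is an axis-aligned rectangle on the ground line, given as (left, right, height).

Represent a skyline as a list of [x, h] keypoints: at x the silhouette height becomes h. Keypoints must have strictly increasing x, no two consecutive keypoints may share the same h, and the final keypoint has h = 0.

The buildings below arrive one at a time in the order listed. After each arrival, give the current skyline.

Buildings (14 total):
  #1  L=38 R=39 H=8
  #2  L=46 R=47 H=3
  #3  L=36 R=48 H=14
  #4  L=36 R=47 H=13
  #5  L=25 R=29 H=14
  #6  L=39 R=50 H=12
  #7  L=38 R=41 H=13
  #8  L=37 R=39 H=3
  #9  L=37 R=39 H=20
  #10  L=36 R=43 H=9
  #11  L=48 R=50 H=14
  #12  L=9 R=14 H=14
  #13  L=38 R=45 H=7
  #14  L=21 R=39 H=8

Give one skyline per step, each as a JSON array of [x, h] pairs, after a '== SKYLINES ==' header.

== SKYLINES ==
[[38,8],[39,0]]
[[38,8],[39,0],[46,3],[47,0]]
[[36,14],[48,0]]
[[36,14],[48,0]]
[[25,14],[29,0],[36,14],[48,0]]
[[25,14],[29,0],[36,14],[48,12],[50,0]]
[[25,14],[29,0],[36,14],[48,12],[50,0]]
[[25,14],[29,0],[36,14],[48,12],[50,0]]
[[25,14],[29,0],[36,14],[37,20],[39,14],[48,12],[50,0]]
[[25,14],[29,0],[36,14],[37,20],[39,14],[48,12],[50,0]]
[[25,14],[29,0],[36,14],[37,20],[39,14],[50,0]]
[[9,14],[14,0],[25,14],[29,0],[36,14],[37,20],[39,14],[50,0]]
[[9,14],[14,0],[25,14],[29,0],[36,14],[37,20],[39,14],[50,0]]
[[9,14],[14,0],[21,8],[25,14],[29,8],[36,14],[37,20],[39,14],[50,0]]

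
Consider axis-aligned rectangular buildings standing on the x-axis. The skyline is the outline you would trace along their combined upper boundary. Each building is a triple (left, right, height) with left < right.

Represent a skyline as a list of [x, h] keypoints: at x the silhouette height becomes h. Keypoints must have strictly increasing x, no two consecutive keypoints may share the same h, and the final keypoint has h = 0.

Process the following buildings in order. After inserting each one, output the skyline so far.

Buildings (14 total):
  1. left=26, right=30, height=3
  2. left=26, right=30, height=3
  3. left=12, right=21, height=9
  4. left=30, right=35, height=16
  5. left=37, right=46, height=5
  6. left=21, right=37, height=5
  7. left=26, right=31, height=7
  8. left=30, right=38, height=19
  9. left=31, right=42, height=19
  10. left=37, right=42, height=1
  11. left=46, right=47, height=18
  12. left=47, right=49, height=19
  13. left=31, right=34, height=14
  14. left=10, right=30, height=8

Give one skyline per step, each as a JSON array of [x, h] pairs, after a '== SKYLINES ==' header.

== SKYLINES ==
[[26,3],[30,0]]
[[26,3],[30,0]]
[[12,9],[21,0],[26,3],[30,0]]
[[12,9],[21,0],[26,3],[30,16],[35,0]]
[[12,9],[21,0],[26,3],[30,16],[35,0],[37,5],[46,0]]
[[12,9],[21,5],[30,16],[35,5],[46,0]]
[[12,9],[21,5],[26,7],[30,16],[35,5],[46,0]]
[[12,9],[21,5],[26,7],[30,19],[38,5],[46,0]]
[[12,9],[21,5],[26,7],[30,19],[42,5],[46,0]]
[[12,9],[21,5],[26,7],[30,19],[42,5],[46,0]]
[[12,9],[21,5],[26,7],[30,19],[42,5],[46,18],[47,0]]
[[12,9],[21,5],[26,7],[30,19],[42,5],[46,18],[47,19],[49,0]]
[[12,9],[21,5],[26,7],[30,19],[42,5],[46,18],[47,19],[49,0]]
[[10,8],[12,9],[21,8],[30,19],[42,5],[46,18],[47,19],[49,0]]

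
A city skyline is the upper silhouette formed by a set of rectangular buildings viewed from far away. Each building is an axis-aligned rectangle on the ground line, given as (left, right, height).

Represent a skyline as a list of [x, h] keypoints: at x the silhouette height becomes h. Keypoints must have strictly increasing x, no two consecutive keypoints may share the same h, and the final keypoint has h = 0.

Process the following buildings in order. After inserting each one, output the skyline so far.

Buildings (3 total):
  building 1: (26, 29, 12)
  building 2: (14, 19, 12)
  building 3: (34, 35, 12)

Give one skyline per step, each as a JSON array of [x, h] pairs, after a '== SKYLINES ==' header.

== SKYLINES ==
[[26,12],[29,0]]
[[14,12],[19,0],[26,12],[29,0]]
[[14,12],[19,0],[26,12],[29,0],[34,12],[35,0]]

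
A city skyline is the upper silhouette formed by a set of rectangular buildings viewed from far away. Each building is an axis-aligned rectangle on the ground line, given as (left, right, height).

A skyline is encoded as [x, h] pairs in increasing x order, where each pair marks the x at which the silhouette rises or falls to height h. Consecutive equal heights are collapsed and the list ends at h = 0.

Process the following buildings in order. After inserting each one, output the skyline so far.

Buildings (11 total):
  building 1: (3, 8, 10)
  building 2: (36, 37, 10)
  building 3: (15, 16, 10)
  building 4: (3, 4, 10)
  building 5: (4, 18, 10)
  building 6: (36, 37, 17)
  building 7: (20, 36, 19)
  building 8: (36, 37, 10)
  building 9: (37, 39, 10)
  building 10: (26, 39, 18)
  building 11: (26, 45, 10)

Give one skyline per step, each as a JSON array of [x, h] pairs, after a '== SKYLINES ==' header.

== SKYLINES ==
[[3,10],[8,0]]
[[3,10],[8,0],[36,10],[37,0]]
[[3,10],[8,0],[15,10],[16,0],[36,10],[37,0]]
[[3,10],[8,0],[15,10],[16,0],[36,10],[37,0]]
[[3,10],[18,0],[36,10],[37,0]]
[[3,10],[18,0],[36,17],[37,0]]
[[3,10],[18,0],[20,19],[36,17],[37,0]]
[[3,10],[18,0],[20,19],[36,17],[37,0]]
[[3,10],[18,0],[20,19],[36,17],[37,10],[39,0]]
[[3,10],[18,0],[20,19],[36,18],[39,0]]
[[3,10],[18,0],[20,19],[36,18],[39,10],[45,0]]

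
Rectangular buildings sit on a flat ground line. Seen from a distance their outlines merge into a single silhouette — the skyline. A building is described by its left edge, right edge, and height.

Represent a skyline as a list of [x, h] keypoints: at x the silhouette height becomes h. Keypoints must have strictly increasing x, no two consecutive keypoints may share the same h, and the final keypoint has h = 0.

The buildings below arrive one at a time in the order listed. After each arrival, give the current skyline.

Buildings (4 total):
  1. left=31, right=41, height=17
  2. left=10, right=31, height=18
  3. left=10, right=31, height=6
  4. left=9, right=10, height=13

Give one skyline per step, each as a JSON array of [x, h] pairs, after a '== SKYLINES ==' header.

== SKYLINES ==
[[31,17],[41,0]]
[[10,18],[31,17],[41,0]]
[[10,18],[31,17],[41,0]]
[[9,13],[10,18],[31,17],[41,0]]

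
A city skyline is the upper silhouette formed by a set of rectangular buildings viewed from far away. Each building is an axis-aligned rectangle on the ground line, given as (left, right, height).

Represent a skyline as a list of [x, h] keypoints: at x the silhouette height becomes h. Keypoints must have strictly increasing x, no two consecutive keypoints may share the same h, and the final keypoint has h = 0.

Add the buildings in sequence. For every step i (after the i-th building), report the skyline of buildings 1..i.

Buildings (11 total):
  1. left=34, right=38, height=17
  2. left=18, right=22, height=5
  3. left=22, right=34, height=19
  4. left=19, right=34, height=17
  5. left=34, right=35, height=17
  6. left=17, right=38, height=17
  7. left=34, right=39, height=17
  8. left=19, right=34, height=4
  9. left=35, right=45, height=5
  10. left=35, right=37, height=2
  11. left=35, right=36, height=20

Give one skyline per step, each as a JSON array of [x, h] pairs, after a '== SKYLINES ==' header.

== SKYLINES ==
[[34,17],[38,0]]
[[18,5],[22,0],[34,17],[38,0]]
[[18,5],[22,19],[34,17],[38,0]]
[[18,5],[19,17],[22,19],[34,17],[38,0]]
[[18,5],[19,17],[22,19],[34,17],[38,0]]
[[17,17],[22,19],[34,17],[38,0]]
[[17,17],[22,19],[34,17],[39,0]]
[[17,17],[22,19],[34,17],[39,0]]
[[17,17],[22,19],[34,17],[39,5],[45,0]]
[[17,17],[22,19],[34,17],[39,5],[45,0]]
[[17,17],[22,19],[34,17],[35,20],[36,17],[39,5],[45,0]]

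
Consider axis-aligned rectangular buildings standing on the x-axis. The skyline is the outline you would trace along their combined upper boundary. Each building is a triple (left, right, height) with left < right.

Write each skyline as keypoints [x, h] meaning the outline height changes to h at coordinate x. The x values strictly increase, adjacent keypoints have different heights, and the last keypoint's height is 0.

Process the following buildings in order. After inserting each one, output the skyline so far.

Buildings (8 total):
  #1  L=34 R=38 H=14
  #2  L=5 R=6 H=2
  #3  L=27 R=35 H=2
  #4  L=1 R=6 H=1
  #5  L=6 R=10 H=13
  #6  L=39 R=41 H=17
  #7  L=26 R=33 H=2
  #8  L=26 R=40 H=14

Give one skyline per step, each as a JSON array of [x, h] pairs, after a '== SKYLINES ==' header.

== SKYLINES ==
[[34,14],[38,0]]
[[5,2],[6,0],[34,14],[38,0]]
[[5,2],[6,0],[27,2],[34,14],[38,0]]
[[1,1],[5,2],[6,0],[27,2],[34,14],[38,0]]
[[1,1],[5,2],[6,13],[10,0],[27,2],[34,14],[38,0]]
[[1,1],[5,2],[6,13],[10,0],[27,2],[34,14],[38,0],[39,17],[41,0]]
[[1,1],[5,2],[6,13],[10,0],[26,2],[34,14],[38,0],[39,17],[41,0]]
[[1,1],[5,2],[6,13],[10,0],[26,14],[39,17],[41,0]]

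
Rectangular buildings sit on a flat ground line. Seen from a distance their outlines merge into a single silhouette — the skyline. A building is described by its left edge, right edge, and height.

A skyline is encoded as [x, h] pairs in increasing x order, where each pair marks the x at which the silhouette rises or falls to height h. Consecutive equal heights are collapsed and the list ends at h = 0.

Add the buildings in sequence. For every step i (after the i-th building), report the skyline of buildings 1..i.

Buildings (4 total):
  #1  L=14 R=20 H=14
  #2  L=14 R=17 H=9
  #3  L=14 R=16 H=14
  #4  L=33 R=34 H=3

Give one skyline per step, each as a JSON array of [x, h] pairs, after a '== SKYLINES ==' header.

== SKYLINES ==
[[14,14],[20,0]]
[[14,14],[20,0]]
[[14,14],[20,0]]
[[14,14],[20,0],[33,3],[34,0]]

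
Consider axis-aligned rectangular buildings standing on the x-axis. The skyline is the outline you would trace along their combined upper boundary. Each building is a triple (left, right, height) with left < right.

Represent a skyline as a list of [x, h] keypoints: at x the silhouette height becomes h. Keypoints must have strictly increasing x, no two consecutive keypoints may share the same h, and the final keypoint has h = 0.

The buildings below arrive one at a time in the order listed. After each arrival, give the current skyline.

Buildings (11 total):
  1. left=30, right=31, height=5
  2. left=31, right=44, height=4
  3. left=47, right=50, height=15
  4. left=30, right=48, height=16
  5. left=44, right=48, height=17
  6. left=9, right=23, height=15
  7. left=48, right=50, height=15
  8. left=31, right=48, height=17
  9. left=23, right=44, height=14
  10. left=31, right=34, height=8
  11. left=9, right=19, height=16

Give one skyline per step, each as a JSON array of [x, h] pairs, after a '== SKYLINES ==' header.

== SKYLINES ==
[[30,5],[31,0]]
[[30,5],[31,4],[44,0]]
[[30,5],[31,4],[44,0],[47,15],[50,0]]
[[30,16],[48,15],[50,0]]
[[30,16],[44,17],[48,15],[50,0]]
[[9,15],[23,0],[30,16],[44,17],[48,15],[50,0]]
[[9,15],[23,0],[30,16],[44,17],[48,15],[50,0]]
[[9,15],[23,0],[30,16],[31,17],[48,15],[50,0]]
[[9,15],[23,14],[30,16],[31,17],[48,15],[50,0]]
[[9,15],[23,14],[30,16],[31,17],[48,15],[50,0]]
[[9,16],[19,15],[23,14],[30,16],[31,17],[48,15],[50,0]]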